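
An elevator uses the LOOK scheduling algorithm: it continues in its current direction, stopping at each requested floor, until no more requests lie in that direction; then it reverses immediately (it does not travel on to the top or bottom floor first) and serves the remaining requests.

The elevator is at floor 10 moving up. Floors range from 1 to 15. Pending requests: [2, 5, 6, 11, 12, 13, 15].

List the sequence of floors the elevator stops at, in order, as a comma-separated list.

Current: 10, moving UP
Serve above first (ascending): [11, 12, 13, 15]
Then reverse, serve below (descending): [6, 5, 2]

Answer: 11, 12, 13, 15, 6, 5, 2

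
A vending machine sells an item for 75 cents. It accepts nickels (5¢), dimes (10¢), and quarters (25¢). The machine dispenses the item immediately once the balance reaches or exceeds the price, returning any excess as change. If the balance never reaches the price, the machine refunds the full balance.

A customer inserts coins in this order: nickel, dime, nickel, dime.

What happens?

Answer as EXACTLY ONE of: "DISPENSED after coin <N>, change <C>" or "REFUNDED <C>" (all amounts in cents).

Answer: REFUNDED 30

Derivation:
Price: 75¢
Coin 1 (nickel, 5¢): balance = 5¢
Coin 2 (dime, 10¢): balance = 15¢
Coin 3 (nickel, 5¢): balance = 20¢
Coin 4 (dime, 10¢): balance = 30¢
All coins inserted, balance 30¢ < price 75¢ → REFUND 30¢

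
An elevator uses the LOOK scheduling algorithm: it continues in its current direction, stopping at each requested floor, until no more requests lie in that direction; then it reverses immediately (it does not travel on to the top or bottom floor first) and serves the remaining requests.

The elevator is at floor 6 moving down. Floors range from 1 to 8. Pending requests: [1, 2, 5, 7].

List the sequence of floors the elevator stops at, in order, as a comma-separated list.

Answer: 5, 2, 1, 7

Derivation:
Current: 6, moving DOWN
Serve below first (descending): [5, 2, 1]
Then reverse, serve above (ascending): [7]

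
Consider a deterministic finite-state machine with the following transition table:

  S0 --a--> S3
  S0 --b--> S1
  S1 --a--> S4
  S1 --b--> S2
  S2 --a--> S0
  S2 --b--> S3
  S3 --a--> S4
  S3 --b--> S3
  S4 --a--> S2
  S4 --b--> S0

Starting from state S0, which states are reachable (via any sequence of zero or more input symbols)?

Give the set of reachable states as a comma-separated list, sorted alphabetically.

Answer: S0, S1, S2, S3, S4

Derivation:
BFS from S0:
  visit S0: S0--a-->S3 (new), S0--b-->S1 (new)
  visit S3: S3--a-->S4 (new), S3--b-->S3 (seen)
  visit S1: S1--a-->S4 (seen), S1--b-->S2 (new)
  visit S4: S4--a-->S2 (seen), S4--b-->S0 (seen)
  visit S2: S2--a-->S0 (seen), S2--b-->S3 (seen)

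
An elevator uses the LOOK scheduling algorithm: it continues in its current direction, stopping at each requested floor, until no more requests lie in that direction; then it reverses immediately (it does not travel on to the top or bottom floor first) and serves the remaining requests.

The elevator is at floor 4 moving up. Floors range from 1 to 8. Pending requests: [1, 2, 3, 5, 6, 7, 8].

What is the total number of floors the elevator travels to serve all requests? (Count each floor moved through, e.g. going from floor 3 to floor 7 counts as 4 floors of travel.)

Start at floor 4 moving up, LOOK stop order: [5, 6, 7, 8, 3, 2, 1]
  4 → 5: |5-4| = 1, total = 1
  5 → 6: |6-5| = 1, total = 2
  6 → 7: |7-6| = 1, total = 3
  7 → 8: |8-7| = 1, total = 4
  8 → 3: |3-8| = 5, total = 9
  3 → 2: |2-3| = 1, total = 10
  2 → 1: |1-2| = 1, total = 11

Answer: 11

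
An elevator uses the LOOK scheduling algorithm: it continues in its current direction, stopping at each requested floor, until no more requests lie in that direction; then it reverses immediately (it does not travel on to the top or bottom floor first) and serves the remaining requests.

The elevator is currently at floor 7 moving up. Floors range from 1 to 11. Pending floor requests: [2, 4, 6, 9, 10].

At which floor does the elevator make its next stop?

Current floor: 7, direction: up
Requests above: [9, 10]
Requests below: [2, 4, 6]
Moving up and requests lie above → nearest above is min([9, 10]) = 9

Answer: 9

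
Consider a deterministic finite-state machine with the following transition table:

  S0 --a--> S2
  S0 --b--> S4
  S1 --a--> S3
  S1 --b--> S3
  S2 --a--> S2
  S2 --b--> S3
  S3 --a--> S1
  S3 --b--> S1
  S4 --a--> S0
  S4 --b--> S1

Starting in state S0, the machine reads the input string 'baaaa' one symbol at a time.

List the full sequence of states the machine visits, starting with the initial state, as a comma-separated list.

Answer: S0, S4, S0, S2, S2, S2

Derivation:
Start: S0
  read 'b': S0 --b--> S4
  read 'a': S4 --a--> S0
  read 'a': S0 --a--> S2
  read 'a': S2 --a--> S2
  read 'a': S2 --a--> S2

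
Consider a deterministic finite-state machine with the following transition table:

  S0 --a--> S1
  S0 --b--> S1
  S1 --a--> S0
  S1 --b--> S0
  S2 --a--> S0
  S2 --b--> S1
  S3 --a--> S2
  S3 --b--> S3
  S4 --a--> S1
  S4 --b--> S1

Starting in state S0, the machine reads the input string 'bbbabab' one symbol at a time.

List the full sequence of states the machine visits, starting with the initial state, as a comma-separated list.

Start: S0
  read 'b': S0 --b--> S1
  read 'b': S1 --b--> S0
  read 'b': S0 --b--> S1
  read 'a': S1 --a--> S0
  read 'b': S0 --b--> S1
  read 'a': S1 --a--> S0
  read 'b': S0 --b--> S1

Answer: S0, S1, S0, S1, S0, S1, S0, S1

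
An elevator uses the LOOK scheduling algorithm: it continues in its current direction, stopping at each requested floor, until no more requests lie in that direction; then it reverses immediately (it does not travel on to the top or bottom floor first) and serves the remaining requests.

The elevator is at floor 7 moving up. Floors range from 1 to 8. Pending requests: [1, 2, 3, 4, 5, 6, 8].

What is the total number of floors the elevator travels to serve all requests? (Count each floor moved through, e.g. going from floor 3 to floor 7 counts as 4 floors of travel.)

Answer: 8

Derivation:
Start at floor 7 moving up, LOOK stop order: [8, 6, 5, 4, 3, 2, 1]
  7 → 8: |8-7| = 1, total = 1
  8 → 6: |6-8| = 2, total = 3
  6 → 5: |5-6| = 1, total = 4
  5 → 4: |4-5| = 1, total = 5
  4 → 3: |3-4| = 1, total = 6
  3 → 2: |2-3| = 1, total = 7
  2 → 1: |1-2| = 1, total = 8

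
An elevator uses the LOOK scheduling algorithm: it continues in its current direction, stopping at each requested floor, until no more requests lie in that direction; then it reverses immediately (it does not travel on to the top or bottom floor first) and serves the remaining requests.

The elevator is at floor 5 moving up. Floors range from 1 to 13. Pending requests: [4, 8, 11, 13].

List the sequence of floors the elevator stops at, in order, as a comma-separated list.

Current: 5, moving UP
Serve above first (ascending): [8, 11, 13]
Then reverse, serve below (descending): [4]

Answer: 8, 11, 13, 4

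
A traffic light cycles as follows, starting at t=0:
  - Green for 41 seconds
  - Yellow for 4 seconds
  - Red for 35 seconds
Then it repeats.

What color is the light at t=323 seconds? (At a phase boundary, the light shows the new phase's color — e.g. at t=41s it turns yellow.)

Answer: green

Derivation:
Cycle length = 41 + 4 + 35 = 80s
t = 323, phase_t = 323 mod 80 = 3
3 < 41 (green end) → GREEN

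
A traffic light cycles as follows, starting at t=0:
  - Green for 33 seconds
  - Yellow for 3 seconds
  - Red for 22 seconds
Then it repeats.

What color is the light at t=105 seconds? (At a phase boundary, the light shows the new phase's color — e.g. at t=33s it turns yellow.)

Answer: red

Derivation:
Cycle length = 33 + 3 + 22 = 58s
t = 105, phase_t = 105 mod 58 = 47
47 >= 36 → RED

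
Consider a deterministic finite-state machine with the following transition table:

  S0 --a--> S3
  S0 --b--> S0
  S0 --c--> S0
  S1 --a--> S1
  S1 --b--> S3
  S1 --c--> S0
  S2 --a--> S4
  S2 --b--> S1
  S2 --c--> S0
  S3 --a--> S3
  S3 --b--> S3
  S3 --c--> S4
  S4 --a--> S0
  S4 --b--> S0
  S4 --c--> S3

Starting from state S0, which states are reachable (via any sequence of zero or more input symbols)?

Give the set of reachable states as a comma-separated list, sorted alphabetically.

BFS from S0:
  visit S0: S0--a-->S3 (new), S0--b-->S0 (seen), S0--c-->S0 (seen)
  visit S3: S3--a-->S3 (seen), S3--b-->S3 (seen), S3--c-->S4 (new)
  visit S4: S4--a-->S0 (seen), S4--b-->S0 (seen), S4--c-->S3 (seen)

Answer: S0, S3, S4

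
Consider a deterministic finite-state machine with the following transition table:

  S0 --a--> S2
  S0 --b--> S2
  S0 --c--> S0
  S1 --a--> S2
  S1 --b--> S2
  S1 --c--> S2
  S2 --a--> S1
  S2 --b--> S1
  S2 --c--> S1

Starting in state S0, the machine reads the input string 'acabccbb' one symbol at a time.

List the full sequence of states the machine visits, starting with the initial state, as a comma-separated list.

Answer: S0, S2, S1, S2, S1, S2, S1, S2, S1

Derivation:
Start: S0
  read 'a': S0 --a--> S2
  read 'c': S2 --c--> S1
  read 'a': S1 --a--> S2
  read 'b': S2 --b--> S1
  read 'c': S1 --c--> S2
  read 'c': S2 --c--> S1
  read 'b': S1 --b--> S2
  read 'b': S2 --b--> S1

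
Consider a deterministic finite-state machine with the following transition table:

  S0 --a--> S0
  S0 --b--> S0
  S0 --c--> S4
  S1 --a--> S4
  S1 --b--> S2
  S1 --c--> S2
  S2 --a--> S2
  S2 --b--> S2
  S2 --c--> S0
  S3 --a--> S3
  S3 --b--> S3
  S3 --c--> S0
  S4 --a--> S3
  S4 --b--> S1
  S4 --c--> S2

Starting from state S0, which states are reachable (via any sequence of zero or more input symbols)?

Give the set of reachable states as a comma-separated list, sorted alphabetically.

Answer: S0, S1, S2, S3, S4

Derivation:
BFS from S0:
  visit S0: S0--a-->S0 (seen), S0--b-->S0 (seen), S0--c-->S4 (new)
  visit S4: S4--a-->S3 (new), S4--b-->S1 (new), S4--c-->S2 (new)
  visit S3: S3--a-->S3 (seen), S3--b-->S3 (seen), S3--c-->S0 (seen)
  visit S1: S1--a-->S4 (seen), S1--b-->S2 (seen), S1--c-->S2 (seen)
  visit S2: S2--a-->S2 (seen), S2--b-->S2 (seen), S2--c-->S0 (seen)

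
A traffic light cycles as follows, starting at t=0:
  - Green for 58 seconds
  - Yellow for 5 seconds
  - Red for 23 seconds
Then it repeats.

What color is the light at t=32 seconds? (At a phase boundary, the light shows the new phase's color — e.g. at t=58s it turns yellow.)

Cycle length = 58 + 5 + 23 = 86s
t = 32, phase_t = 32 mod 86 = 32
32 < 58 (green end) → GREEN

Answer: green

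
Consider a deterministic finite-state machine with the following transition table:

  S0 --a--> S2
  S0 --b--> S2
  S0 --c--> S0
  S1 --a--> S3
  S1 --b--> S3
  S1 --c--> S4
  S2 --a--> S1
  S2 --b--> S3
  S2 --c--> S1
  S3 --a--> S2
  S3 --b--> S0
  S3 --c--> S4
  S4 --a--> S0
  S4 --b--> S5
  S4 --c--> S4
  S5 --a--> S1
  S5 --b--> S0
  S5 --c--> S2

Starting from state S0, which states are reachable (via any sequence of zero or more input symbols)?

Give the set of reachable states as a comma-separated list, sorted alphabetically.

BFS from S0:
  visit S0: S0--a-->S2 (new), S0--b-->S2 (seen), S0--c-->S0 (seen)
  visit S2: S2--a-->S1 (new), S2--b-->S3 (new), S2--c-->S1 (seen)
  visit S1: S1--a-->S3 (seen), S1--b-->S3 (seen), S1--c-->S4 (new)
  visit S3: S3--a-->S2 (seen), S3--b-->S0 (seen), S3--c-->S4 (seen)
  visit S4: S4--a-->S0 (seen), S4--b-->S5 (new), S4--c-->S4 (seen)
  visit S5: S5--a-->S1 (seen), S5--b-->S0 (seen), S5--c-->S2 (seen)

Answer: S0, S1, S2, S3, S4, S5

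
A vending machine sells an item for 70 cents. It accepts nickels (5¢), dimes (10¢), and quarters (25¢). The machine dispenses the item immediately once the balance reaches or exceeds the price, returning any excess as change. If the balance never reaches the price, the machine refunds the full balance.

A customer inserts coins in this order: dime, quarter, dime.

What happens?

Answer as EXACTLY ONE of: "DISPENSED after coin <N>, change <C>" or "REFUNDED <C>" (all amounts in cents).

Answer: REFUNDED 45

Derivation:
Price: 70¢
Coin 1 (dime, 10¢): balance = 10¢
Coin 2 (quarter, 25¢): balance = 35¢
Coin 3 (dime, 10¢): balance = 45¢
All coins inserted, balance 45¢ < price 70¢ → REFUND 45¢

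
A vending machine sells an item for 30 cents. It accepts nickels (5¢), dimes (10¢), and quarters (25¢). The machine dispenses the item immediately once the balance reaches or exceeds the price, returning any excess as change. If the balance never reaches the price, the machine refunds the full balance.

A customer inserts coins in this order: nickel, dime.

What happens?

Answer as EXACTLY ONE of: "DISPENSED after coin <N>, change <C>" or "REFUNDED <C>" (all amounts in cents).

Price: 30¢
Coin 1 (nickel, 5¢): balance = 5¢
Coin 2 (dime, 10¢): balance = 15¢
All coins inserted, balance 15¢ < price 30¢ → REFUND 15¢

Answer: REFUNDED 15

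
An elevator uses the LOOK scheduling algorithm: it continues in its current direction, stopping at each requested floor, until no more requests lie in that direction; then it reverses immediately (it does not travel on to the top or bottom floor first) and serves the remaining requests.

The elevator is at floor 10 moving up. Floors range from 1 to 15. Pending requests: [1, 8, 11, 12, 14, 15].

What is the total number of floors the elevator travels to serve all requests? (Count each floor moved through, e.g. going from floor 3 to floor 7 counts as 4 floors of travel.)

Answer: 19

Derivation:
Start at floor 10 moving up, LOOK stop order: [11, 12, 14, 15, 8, 1]
  10 → 11: |11-10| = 1, total = 1
  11 → 12: |12-11| = 1, total = 2
  12 → 14: |14-12| = 2, total = 4
  14 → 15: |15-14| = 1, total = 5
  15 → 8: |8-15| = 7, total = 12
  8 → 1: |1-8| = 7, total = 19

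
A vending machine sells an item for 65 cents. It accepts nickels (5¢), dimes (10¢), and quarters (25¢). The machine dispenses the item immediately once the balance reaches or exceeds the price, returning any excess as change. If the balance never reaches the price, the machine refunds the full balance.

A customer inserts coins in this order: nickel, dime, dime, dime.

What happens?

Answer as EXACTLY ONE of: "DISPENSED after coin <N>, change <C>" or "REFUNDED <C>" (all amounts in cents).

Answer: REFUNDED 35

Derivation:
Price: 65¢
Coin 1 (nickel, 5¢): balance = 5¢
Coin 2 (dime, 10¢): balance = 15¢
Coin 3 (dime, 10¢): balance = 25¢
Coin 4 (dime, 10¢): balance = 35¢
All coins inserted, balance 35¢ < price 65¢ → REFUND 35¢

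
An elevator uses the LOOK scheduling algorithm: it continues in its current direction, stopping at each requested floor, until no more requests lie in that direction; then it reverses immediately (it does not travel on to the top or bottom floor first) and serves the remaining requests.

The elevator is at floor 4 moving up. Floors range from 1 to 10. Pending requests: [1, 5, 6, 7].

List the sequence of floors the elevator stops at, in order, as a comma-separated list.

Answer: 5, 6, 7, 1

Derivation:
Current: 4, moving UP
Serve above first (ascending): [5, 6, 7]
Then reverse, serve below (descending): [1]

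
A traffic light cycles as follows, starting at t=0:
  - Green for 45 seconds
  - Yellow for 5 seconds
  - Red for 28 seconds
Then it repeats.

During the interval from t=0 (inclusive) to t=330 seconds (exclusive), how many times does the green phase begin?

Answer: 5

Derivation:
Cycle = 45+5+28 = 78s
green phase starts at t = k*78 + 0 for k=0,1,2,...
Need k*78+0 < 330 → k < 4.231
k ∈ {0, ..., 4} → 5 starts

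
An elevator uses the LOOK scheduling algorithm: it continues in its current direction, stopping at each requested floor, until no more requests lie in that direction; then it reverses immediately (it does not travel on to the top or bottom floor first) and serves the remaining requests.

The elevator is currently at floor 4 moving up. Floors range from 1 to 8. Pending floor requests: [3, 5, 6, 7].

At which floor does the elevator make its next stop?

Answer: 5

Derivation:
Current floor: 4, direction: up
Requests above: [5, 6, 7]
Requests below: [3]
Moving up and requests lie above → nearest above is min([5, 6, 7]) = 5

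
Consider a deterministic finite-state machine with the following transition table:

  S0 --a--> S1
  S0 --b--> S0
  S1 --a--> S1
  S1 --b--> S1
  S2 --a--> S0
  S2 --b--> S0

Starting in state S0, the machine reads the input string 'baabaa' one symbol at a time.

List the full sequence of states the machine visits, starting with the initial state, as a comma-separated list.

Start: S0
  read 'b': S0 --b--> S0
  read 'a': S0 --a--> S1
  read 'a': S1 --a--> S1
  read 'b': S1 --b--> S1
  read 'a': S1 --a--> S1
  read 'a': S1 --a--> S1

Answer: S0, S0, S1, S1, S1, S1, S1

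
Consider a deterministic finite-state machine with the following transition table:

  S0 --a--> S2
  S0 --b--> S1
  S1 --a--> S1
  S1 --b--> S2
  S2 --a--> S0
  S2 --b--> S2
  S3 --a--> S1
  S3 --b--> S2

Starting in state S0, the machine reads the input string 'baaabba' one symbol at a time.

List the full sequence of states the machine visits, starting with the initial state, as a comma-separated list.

Answer: S0, S1, S1, S1, S1, S2, S2, S0

Derivation:
Start: S0
  read 'b': S0 --b--> S1
  read 'a': S1 --a--> S1
  read 'a': S1 --a--> S1
  read 'a': S1 --a--> S1
  read 'b': S1 --b--> S2
  read 'b': S2 --b--> S2
  read 'a': S2 --a--> S0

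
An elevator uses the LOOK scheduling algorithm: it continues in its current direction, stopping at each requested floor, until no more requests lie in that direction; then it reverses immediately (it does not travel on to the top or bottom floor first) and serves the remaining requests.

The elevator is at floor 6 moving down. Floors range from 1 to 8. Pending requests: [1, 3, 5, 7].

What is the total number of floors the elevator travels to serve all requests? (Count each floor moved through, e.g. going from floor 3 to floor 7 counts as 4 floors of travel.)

Start at floor 6 moving down, LOOK stop order: [5, 3, 1, 7]
  6 → 5: |5-6| = 1, total = 1
  5 → 3: |3-5| = 2, total = 3
  3 → 1: |1-3| = 2, total = 5
  1 → 7: |7-1| = 6, total = 11

Answer: 11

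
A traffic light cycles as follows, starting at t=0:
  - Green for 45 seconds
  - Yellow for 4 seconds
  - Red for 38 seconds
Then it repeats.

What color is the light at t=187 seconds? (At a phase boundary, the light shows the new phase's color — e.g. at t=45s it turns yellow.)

Answer: green

Derivation:
Cycle length = 45 + 4 + 38 = 87s
t = 187, phase_t = 187 mod 87 = 13
13 < 45 (green end) → GREEN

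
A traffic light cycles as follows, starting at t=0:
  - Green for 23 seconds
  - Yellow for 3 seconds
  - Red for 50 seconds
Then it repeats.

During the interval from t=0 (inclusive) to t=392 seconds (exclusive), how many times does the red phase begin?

Cycle = 23+3+50 = 76s
red phase starts at t = k*76 + 26 for k=0,1,2,...
Need k*76+26 < 392 → k < 4.816
k ∈ {0, ..., 4} → 5 starts

Answer: 5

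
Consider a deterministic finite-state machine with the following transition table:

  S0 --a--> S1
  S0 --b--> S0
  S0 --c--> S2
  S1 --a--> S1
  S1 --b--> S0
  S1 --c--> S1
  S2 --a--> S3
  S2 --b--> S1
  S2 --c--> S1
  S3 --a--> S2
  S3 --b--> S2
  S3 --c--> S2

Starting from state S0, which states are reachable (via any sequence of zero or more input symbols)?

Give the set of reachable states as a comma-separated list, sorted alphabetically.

BFS from S0:
  visit S0: S0--a-->S1 (new), S0--b-->S0 (seen), S0--c-->S2 (new)
  visit S1: S1--a-->S1 (seen), S1--b-->S0 (seen), S1--c-->S1 (seen)
  visit S2: S2--a-->S3 (new), S2--b-->S1 (seen), S2--c-->S1 (seen)
  visit S3: S3--a-->S2 (seen), S3--b-->S2 (seen), S3--c-->S2 (seen)

Answer: S0, S1, S2, S3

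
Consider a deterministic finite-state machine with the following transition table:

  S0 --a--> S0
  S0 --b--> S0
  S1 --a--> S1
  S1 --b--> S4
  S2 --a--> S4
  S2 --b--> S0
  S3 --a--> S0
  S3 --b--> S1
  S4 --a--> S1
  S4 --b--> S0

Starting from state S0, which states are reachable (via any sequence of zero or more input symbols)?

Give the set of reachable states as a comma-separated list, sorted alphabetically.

Answer: S0

Derivation:
BFS from S0:
  visit S0: S0--a-->S0 (seen), S0--b-->S0 (seen)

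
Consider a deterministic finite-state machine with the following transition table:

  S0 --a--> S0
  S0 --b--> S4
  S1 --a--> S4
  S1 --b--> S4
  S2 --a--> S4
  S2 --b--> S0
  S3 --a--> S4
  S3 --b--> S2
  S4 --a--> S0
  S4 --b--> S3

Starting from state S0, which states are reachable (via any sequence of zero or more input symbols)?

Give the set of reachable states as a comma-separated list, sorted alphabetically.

BFS from S0:
  visit S0: S0--a-->S0 (seen), S0--b-->S4 (new)
  visit S4: S4--a-->S0 (seen), S4--b-->S3 (new)
  visit S3: S3--a-->S4 (seen), S3--b-->S2 (new)
  visit S2: S2--a-->S4 (seen), S2--b-->S0 (seen)

Answer: S0, S2, S3, S4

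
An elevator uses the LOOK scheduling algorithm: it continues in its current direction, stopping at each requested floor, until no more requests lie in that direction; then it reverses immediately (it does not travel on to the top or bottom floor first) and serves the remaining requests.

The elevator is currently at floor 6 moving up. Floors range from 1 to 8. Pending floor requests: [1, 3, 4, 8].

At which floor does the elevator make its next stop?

Current floor: 6, direction: up
Requests above: [8]
Requests below: [1, 3, 4]
Moving up and requests lie above → nearest above is min([8]) = 8

Answer: 8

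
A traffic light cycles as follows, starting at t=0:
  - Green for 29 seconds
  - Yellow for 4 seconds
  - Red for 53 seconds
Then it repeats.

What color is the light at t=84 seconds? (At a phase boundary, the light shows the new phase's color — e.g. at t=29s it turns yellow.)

Answer: red

Derivation:
Cycle length = 29 + 4 + 53 = 86s
t = 84, phase_t = 84 mod 86 = 84
84 >= 33 → RED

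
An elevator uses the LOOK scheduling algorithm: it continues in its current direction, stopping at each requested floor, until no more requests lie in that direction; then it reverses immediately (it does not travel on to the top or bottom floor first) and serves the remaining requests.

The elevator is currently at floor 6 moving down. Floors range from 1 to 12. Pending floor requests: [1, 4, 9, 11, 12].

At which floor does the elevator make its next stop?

Current floor: 6, direction: down
Requests above: [9, 11, 12]
Requests below: [1, 4]
Moving down and requests lie below → nearest below is max([1, 4]) = 4

Answer: 4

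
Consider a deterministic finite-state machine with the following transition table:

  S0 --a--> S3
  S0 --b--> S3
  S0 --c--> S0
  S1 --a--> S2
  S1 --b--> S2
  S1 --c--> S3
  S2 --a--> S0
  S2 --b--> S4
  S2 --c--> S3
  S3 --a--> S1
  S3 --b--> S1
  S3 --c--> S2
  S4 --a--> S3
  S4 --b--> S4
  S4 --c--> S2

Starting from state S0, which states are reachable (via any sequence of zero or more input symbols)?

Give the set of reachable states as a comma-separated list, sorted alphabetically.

Answer: S0, S1, S2, S3, S4

Derivation:
BFS from S0:
  visit S0: S0--a-->S3 (new), S0--b-->S3 (seen), S0--c-->S0 (seen)
  visit S3: S3--a-->S1 (new), S3--b-->S1 (seen), S3--c-->S2 (new)
  visit S1: S1--a-->S2 (seen), S1--b-->S2 (seen), S1--c-->S3 (seen)
  visit S2: S2--a-->S0 (seen), S2--b-->S4 (new), S2--c-->S3 (seen)
  visit S4: S4--a-->S3 (seen), S4--b-->S4 (seen), S4--c-->S2 (seen)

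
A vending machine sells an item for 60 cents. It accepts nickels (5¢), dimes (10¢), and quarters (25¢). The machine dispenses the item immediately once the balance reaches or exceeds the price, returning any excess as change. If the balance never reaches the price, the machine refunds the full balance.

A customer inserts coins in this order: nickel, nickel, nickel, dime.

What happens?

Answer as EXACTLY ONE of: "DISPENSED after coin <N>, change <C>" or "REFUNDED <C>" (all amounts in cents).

Price: 60¢
Coin 1 (nickel, 5¢): balance = 5¢
Coin 2 (nickel, 5¢): balance = 10¢
Coin 3 (nickel, 5¢): balance = 15¢
Coin 4 (dime, 10¢): balance = 25¢
All coins inserted, balance 25¢ < price 60¢ → REFUND 25¢

Answer: REFUNDED 25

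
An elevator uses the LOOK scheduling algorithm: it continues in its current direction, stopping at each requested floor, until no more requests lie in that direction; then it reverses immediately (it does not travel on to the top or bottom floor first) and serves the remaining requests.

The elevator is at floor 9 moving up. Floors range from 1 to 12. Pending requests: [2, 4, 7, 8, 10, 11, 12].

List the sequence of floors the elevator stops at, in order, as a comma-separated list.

Current: 9, moving UP
Serve above first (ascending): [10, 11, 12]
Then reverse, serve below (descending): [8, 7, 4, 2]

Answer: 10, 11, 12, 8, 7, 4, 2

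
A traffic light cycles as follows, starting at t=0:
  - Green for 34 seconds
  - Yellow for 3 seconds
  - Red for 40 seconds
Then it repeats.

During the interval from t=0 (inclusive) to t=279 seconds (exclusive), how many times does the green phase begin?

Answer: 4

Derivation:
Cycle = 34+3+40 = 77s
green phase starts at t = k*77 + 0 for k=0,1,2,...
Need k*77+0 < 279 → k < 3.623
k ∈ {0, ..., 3} → 4 starts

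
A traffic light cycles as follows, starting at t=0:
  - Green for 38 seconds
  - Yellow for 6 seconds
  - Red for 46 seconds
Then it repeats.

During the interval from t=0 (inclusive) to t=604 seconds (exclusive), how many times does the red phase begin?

Answer: 7

Derivation:
Cycle = 38+6+46 = 90s
red phase starts at t = k*90 + 44 for k=0,1,2,...
Need k*90+44 < 604 → k < 6.222
k ∈ {0, ..., 6} → 7 starts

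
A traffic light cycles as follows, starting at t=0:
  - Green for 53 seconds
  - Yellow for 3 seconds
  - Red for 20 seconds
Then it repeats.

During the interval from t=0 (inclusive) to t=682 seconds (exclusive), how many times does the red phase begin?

Cycle = 53+3+20 = 76s
red phase starts at t = k*76 + 56 for k=0,1,2,...
Need k*76+56 < 682 → k < 8.237
k ∈ {0, ..., 8} → 9 starts

Answer: 9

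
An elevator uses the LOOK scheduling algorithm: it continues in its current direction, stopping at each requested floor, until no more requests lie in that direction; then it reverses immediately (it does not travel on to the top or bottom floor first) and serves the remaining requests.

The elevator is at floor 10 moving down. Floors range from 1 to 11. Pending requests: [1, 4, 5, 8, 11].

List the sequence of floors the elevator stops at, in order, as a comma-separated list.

Current: 10, moving DOWN
Serve below first (descending): [8, 5, 4, 1]
Then reverse, serve above (ascending): [11]

Answer: 8, 5, 4, 1, 11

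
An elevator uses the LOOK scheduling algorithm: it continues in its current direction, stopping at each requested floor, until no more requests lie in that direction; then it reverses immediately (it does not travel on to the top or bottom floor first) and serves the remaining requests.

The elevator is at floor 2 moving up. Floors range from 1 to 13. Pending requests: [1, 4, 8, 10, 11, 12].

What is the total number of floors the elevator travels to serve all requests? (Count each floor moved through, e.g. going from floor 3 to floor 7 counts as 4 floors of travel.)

Start at floor 2 moving up, LOOK stop order: [4, 8, 10, 11, 12, 1]
  2 → 4: |4-2| = 2, total = 2
  4 → 8: |8-4| = 4, total = 6
  8 → 10: |10-8| = 2, total = 8
  10 → 11: |11-10| = 1, total = 9
  11 → 12: |12-11| = 1, total = 10
  12 → 1: |1-12| = 11, total = 21

Answer: 21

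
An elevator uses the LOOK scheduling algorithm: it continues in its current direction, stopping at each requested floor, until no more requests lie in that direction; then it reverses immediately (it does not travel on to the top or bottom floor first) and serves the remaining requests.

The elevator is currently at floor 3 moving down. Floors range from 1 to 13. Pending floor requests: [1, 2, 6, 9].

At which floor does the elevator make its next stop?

Answer: 2

Derivation:
Current floor: 3, direction: down
Requests above: [6, 9]
Requests below: [1, 2]
Moving down and requests lie below → nearest below is max([1, 2]) = 2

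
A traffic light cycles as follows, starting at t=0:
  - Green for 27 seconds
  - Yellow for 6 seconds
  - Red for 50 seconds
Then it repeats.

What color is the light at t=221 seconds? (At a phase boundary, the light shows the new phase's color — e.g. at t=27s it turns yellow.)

Cycle length = 27 + 6 + 50 = 83s
t = 221, phase_t = 221 mod 83 = 55
55 >= 33 → RED

Answer: red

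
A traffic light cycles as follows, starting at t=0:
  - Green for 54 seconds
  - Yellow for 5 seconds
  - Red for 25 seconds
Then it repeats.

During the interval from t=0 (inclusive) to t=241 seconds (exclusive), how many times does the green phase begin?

Answer: 3

Derivation:
Cycle = 54+5+25 = 84s
green phase starts at t = k*84 + 0 for k=0,1,2,...
Need k*84+0 < 241 → k < 2.869
k ∈ {0, ..., 2} → 3 starts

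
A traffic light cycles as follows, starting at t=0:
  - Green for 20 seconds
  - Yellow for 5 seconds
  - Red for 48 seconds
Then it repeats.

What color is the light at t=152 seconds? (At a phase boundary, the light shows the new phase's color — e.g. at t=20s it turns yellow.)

Answer: green

Derivation:
Cycle length = 20 + 5 + 48 = 73s
t = 152, phase_t = 152 mod 73 = 6
6 < 20 (green end) → GREEN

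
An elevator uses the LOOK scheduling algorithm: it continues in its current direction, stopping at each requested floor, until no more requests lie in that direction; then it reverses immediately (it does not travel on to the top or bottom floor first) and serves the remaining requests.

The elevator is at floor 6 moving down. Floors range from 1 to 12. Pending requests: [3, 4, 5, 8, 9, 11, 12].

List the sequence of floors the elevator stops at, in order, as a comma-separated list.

Current: 6, moving DOWN
Serve below first (descending): [5, 4, 3]
Then reverse, serve above (ascending): [8, 9, 11, 12]

Answer: 5, 4, 3, 8, 9, 11, 12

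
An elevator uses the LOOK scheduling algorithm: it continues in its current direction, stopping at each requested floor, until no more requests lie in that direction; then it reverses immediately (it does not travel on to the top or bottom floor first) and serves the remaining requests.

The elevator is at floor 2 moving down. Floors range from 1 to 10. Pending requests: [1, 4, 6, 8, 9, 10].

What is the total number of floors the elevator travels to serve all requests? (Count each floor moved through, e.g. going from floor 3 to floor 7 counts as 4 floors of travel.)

Start at floor 2 moving down, LOOK stop order: [1, 4, 6, 8, 9, 10]
  2 → 1: |1-2| = 1, total = 1
  1 → 4: |4-1| = 3, total = 4
  4 → 6: |6-4| = 2, total = 6
  6 → 8: |8-6| = 2, total = 8
  8 → 9: |9-8| = 1, total = 9
  9 → 10: |10-9| = 1, total = 10

Answer: 10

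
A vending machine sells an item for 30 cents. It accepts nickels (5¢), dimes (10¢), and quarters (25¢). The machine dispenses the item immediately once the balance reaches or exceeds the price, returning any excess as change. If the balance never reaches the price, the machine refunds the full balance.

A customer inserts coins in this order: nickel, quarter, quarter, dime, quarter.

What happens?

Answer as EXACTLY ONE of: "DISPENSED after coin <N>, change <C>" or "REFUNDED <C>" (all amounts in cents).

Answer: DISPENSED after coin 2, change 0

Derivation:
Price: 30¢
Coin 1 (nickel, 5¢): balance = 5¢
Coin 2 (quarter, 25¢): balance = 30¢
  → balance >= price → DISPENSE, change = 30 - 30 = 0¢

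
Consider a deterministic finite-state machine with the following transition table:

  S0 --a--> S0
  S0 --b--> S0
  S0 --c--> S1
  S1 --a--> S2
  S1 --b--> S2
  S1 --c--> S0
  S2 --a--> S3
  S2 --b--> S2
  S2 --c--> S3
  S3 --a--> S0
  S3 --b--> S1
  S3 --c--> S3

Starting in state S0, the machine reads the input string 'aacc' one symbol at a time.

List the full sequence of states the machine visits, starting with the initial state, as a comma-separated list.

Start: S0
  read 'a': S0 --a--> S0
  read 'a': S0 --a--> S0
  read 'c': S0 --c--> S1
  read 'c': S1 --c--> S0

Answer: S0, S0, S0, S1, S0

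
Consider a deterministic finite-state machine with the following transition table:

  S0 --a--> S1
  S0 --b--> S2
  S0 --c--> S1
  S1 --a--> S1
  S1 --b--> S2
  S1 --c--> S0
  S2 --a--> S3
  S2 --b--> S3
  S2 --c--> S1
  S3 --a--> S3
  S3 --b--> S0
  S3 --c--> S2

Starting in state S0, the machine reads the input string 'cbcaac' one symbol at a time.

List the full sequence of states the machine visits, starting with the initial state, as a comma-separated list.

Answer: S0, S1, S2, S1, S1, S1, S0

Derivation:
Start: S0
  read 'c': S0 --c--> S1
  read 'b': S1 --b--> S2
  read 'c': S2 --c--> S1
  read 'a': S1 --a--> S1
  read 'a': S1 --a--> S1
  read 'c': S1 --c--> S0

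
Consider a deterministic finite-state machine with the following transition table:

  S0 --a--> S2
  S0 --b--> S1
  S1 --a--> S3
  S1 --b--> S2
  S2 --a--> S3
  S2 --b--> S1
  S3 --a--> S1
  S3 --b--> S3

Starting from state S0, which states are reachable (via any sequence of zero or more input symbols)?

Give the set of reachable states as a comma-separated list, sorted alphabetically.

BFS from S0:
  visit S0: S0--a-->S2 (new), S0--b-->S1 (new)
  visit S2: S2--a-->S3 (new), S2--b-->S1 (seen)
  visit S1: S1--a-->S3 (seen), S1--b-->S2 (seen)
  visit S3: S3--a-->S1 (seen), S3--b-->S3 (seen)

Answer: S0, S1, S2, S3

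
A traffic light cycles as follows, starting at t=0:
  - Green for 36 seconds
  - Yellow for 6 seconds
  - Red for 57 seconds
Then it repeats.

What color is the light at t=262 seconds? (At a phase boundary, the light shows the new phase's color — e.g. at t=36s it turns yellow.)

Cycle length = 36 + 6 + 57 = 99s
t = 262, phase_t = 262 mod 99 = 64
64 >= 42 → RED

Answer: red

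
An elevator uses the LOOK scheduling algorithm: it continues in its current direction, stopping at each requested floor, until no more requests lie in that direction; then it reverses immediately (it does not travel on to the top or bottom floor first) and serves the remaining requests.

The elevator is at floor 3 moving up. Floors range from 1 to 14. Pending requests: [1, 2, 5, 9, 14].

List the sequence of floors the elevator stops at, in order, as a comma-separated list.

Answer: 5, 9, 14, 2, 1

Derivation:
Current: 3, moving UP
Serve above first (ascending): [5, 9, 14]
Then reverse, serve below (descending): [2, 1]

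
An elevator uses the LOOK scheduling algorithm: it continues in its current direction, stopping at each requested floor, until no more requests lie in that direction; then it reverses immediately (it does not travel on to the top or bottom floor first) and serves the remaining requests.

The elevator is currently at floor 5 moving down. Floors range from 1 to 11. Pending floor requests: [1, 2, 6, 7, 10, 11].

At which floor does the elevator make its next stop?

Answer: 2

Derivation:
Current floor: 5, direction: down
Requests above: [6, 7, 10, 11]
Requests below: [1, 2]
Moving down and requests lie below → nearest below is max([1, 2]) = 2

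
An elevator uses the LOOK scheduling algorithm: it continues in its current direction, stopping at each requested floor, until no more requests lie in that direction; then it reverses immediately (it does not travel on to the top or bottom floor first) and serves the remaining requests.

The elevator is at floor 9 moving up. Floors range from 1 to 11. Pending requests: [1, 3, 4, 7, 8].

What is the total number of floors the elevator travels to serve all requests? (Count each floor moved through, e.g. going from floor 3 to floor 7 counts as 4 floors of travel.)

Start at floor 9 moving up, LOOK stop order: [8, 7, 4, 3, 1]
  9 → 8: |8-9| = 1, total = 1
  8 → 7: |7-8| = 1, total = 2
  7 → 4: |4-7| = 3, total = 5
  4 → 3: |3-4| = 1, total = 6
  3 → 1: |1-3| = 2, total = 8

Answer: 8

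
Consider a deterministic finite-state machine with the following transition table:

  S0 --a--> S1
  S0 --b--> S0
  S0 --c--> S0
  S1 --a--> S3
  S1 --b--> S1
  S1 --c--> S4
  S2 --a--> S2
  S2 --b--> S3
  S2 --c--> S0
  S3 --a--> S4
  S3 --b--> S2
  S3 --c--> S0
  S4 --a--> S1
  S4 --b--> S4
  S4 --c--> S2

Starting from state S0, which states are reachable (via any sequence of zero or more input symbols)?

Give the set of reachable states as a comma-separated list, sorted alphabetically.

BFS from S0:
  visit S0: S0--a-->S1 (new), S0--b-->S0 (seen), S0--c-->S0 (seen)
  visit S1: S1--a-->S3 (new), S1--b-->S1 (seen), S1--c-->S4 (new)
  visit S3: S3--a-->S4 (seen), S3--b-->S2 (new), S3--c-->S0 (seen)
  visit S4: S4--a-->S1 (seen), S4--b-->S4 (seen), S4--c-->S2 (seen)
  visit S2: S2--a-->S2 (seen), S2--b-->S3 (seen), S2--c-->S0 (seen)

Answer: S0, S1, S2, S3, S4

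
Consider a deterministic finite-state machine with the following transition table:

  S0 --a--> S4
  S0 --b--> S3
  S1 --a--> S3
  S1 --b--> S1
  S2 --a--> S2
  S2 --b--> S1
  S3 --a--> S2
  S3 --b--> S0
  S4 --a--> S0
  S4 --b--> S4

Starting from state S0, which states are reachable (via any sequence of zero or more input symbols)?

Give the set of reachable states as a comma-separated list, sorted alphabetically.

BFS from S0:
  visit S0: S0--a-->S4 (new), S0--b-->S3 (new)
  visit S4: S4--a-->S0 (seen), S4--b-->S4 (seen)
  visit S3: S3--a-->S2 (new), S3--b-->S0 (seen)
  visit S2: S2--a-->S2 (seen), S2--b-->S1 (new)
  visit S1: S1--a-->S3 (seen), S1--b-->S1 (seen)

Answer: S0, S1, S2, S3, S4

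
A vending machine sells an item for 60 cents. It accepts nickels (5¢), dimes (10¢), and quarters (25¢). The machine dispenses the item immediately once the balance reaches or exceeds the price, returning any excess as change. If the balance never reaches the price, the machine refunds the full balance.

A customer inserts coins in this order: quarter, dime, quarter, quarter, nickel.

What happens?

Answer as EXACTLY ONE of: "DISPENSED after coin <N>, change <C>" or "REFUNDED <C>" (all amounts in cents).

Answer: DISPENSED after coin 3, change 0

Derivation:
Price: 60¢
Coin 1 (quarter, 25¢): balance = 25¢
Coin 2 (dime, 10¢): balance = 35¢
Coin 3 (quarter, 25¢): balance = 60¢
  → balance >= price → DISPENSE, change = 60 - 60 = 0¢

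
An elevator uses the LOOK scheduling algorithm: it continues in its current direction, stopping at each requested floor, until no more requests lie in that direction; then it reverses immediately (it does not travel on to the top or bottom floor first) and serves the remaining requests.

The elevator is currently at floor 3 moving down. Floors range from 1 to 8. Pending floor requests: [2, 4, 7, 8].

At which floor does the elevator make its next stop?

Answer: 2

Derivation:
Current floor: 3, direction: down
Requests above: [4, 7, 8]
Requests below: [2]
Moving down and requests lie below → nearest below is max([2]) = 2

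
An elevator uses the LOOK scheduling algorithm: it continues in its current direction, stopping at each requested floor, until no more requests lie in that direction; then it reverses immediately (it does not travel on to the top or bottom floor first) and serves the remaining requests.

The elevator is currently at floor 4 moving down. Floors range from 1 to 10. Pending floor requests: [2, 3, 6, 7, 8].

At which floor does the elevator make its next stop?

Current floor: 4, direction: down
Requests above: [6, 7, 8]
Requests below: [2, 3]
Moving down and requests lie below → nearest below is max([2, 3]) = 3

Answer: 3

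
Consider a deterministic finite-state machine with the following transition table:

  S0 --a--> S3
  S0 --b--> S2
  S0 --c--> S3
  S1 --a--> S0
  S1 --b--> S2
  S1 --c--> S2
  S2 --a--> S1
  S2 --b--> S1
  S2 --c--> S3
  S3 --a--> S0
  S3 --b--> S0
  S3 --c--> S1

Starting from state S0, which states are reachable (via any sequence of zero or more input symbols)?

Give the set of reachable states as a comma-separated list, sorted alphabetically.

BFS from S0:
  visit S0: S0--a-->S3 (new), S0--b-->S2 (new), S0--c-->S3 (seen)
  visit S3: S3--a-->S0 (seen), S3--b-->S0 (seen), S3--c-->S1 (new)
  visit S2: S2--a-->S1 (seen), S2--b-->S1 (seen), S2--c-->S3 (seen)
  visit S1: S1--a-->S0 (seen), S1--b-->S2 (seen), S1--c-->S2 (seen)

Answer: S0, S1, S2, S3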